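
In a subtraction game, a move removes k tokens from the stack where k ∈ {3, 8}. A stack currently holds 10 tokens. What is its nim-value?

1

Compute g(0), g(1), … for moves {3, 8}:
k:     0  1  2  3  4  5  6  7  8  9 10
g(k):  0  0  0  1  1  1  0  0  2  1  1
So g(10) = 1.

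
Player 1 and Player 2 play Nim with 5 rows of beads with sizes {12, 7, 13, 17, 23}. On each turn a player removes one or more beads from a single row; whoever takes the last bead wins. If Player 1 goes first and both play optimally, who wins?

Player 2 wins

Write each in binary and XOR column by column:
  01100  (12)
  00111  (7)
  01101  (13)
  10001  (17)
  10111  (23)
  -----
  00000  (0)
The nim-sum is 0, so this is a P-position: the player to move is in a losing position under optimal play; Player 1 is about to move from it and so loses — Player 2 wins.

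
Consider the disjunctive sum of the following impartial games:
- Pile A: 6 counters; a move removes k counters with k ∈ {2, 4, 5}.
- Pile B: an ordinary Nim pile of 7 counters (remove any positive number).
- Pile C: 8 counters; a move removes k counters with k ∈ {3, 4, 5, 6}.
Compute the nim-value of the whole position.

6

For pile A, compute g(0), g(1), … with moves {2, 4, 5}:
g(0) = mex{} = 0
g(1) = mex{} = 0
g(2) = mex{0} = 1
g(3) = mex{0} = 1
g(4) = mex{0,1} = 2
g(5) = mex{0,1} = 2
g(6) = mex{0,1,2} = 3
So g(6) = 3.
Pile B is a plain Nim pile of size 7, so its Grundy value is 7.
Grundy values for pile C (subtraction set {3, 4, 5, 6}):
k:     0  1  2  3  4  5  6  7  8
g(k):  0  0  0  1  1  1  2  2  2
So g(8) = 2.
By the Sprague-Grundy theorem, the Grundy value of a sum of independent games is the XOR of the component values.
Combined value = 3 ⊕ 7 ⊕ 2 = 6.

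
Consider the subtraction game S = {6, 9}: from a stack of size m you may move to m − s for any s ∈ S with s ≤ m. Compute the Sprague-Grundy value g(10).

1

Grundy values for subtraction set {6, 9}:
k:     0  1  2  3  4  5  6  7  8  9 10
g(k):  0  0  0  0  0  0  1  1  1  1  1
So g(10) = 1.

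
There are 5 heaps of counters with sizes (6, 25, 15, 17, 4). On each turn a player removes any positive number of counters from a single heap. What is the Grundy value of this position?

Write each in binary and XOR column by column:
  00110  (6)
  11001  (25)
  01111  (15)
  10001  (17)
  00100  (4)
  -----
  00101  (5)

5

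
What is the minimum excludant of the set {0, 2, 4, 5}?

0 is in the set but 1 is not, so the mex is 1.

1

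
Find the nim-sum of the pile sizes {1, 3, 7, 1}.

Compute the nim-sum pairwise:
1 XOR 3 = 2
2 XOR 7 = 5
5 XOR 1 = 4

4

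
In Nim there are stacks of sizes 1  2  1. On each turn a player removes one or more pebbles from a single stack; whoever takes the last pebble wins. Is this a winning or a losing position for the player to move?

Compute the nim-sum pairwise:
1 ^ 2 = 3
3 ^ 1 = 2
The nim-sum is 2 ≠ 0, so this is an N-position: the player to move can win.

Winning position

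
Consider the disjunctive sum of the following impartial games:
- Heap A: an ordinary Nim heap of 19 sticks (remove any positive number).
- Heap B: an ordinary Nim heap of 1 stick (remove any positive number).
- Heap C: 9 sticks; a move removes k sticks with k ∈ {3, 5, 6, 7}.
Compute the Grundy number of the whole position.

Heap A is a plain Nim heap of size 19, so its Grundy value is 19.
Heap B is a plain Nim heap of size 1, so its Grundy value is 1.
For heap C, compute g(0), g(1), … with moves {3, 5, 6, 7}:
g(0) = mex{} = 0
g(1) = mex{} = 0
g(2) = mex{} = 0
g(3) = mex{0} = 1
g(4) = mex{0} = 1
g(5) = mex{0} = 1
g(6) = mex{0,1} = 2
g(7) = mex{0,1} = 2
g(8) = mex{0,1} = 2
g(9) = mex{0,1,2} = 3
So g(9) = 3.
By the Sprague-Grundy theorem, the Grundy value of a sum of independent games is the XOR of the component values.
Combined value = 19 XOR 1 XOR 3 = 17.

17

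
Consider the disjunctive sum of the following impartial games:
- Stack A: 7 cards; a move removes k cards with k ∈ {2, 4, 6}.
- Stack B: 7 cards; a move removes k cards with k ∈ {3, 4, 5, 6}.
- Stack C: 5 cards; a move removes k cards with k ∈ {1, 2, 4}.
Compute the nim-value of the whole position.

3

For stack A, compute g(0), g(1), … with moves {2, 4, 6}:
k:     0  1  2  3  4  5  6  7
g(k):  0  0  1  1  2  2  3  3
So g(7) = 3.
Build the Grundy sequence for stack B with g(k) = mex{g(k−s) : s ∈ {3, 4, 5, 6}, s ≤ k}:
g(0) = mex{} = 0
g(1) = mex{} = 0
g(2) = mex{} = 0
g(3) = mex{0} = 1
g(4) = mex{0} = 1
g(5) = mex{0} = 1
g(6) = mex{0,1} = 2
g(7) = mex{0,1} = 2
So g(7) = 2.
Grundy values for stack C (subtraction set {1, 2, 4}):
k:     0  1  2  3  4  5
g(k):  0  1  2  0  1  2
So g(5) = 2.
The value of a disjunctive sum is the nim-sum of the parts.
Combined value = 3 XOR 2 XOR 2 = 3.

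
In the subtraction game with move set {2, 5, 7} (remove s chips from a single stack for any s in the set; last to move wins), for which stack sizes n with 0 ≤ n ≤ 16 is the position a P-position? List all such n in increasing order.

0, 1, 4, 10, 13, 14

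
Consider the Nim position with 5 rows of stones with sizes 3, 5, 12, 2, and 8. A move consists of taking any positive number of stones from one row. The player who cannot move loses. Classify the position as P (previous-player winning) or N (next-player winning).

P-position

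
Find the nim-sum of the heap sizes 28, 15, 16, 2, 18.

19

Compute the nim-sum pairwise:
28 XOR 15 = 19
19 XOR 16 = 3
3 XOR 2 = 1
1 XOR 18 = 19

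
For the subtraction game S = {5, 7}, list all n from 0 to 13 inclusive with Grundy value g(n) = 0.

0, 1, 2, 3, 4, 12, 13

Build the Grundy sequence with g(k) = mex{g(k−s) : s ∈ {5, 7}, s ≤ k}:
g(0) = mex{} = 0
g(1) = mex{} = 0
g(2) = mex{} = 0
g(3) = mex{} = 0
g(4) = mex{} = 0
g(5) = mex{0} = 1
g(6) = mex{0} = 1
g(7) = mex{0} = 1
g(8) = mex{0} = 1
g(9) = mex{0} = 1
g(10) = mex{0,1} = 2
g(11) = mex{0,1} = 2
g(12) = mex{1} = 0
g(13) = mex{1} = 0
The P-positions (g = 0) in 0..13 are 0, 1, 2, 3, 4, 12, 13.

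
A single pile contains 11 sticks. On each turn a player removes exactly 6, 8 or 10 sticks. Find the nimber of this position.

1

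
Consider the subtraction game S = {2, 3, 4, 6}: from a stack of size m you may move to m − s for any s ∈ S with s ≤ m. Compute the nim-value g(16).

0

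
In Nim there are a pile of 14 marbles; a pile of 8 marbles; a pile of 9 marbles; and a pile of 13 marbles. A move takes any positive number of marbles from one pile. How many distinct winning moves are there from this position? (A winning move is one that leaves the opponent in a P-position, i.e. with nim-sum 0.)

Compute the nim-sum pairwise:
14 XOR 8 = 6
6 XOR 9 = 15
15 XOR 13 = 2
The overall nim-sum is X = 2. A pile of size p has a winning move iff p XOR X < p (reduce it to p XOR X).
  14: 14 XOR 2 = 12 < 14 — winning move (to 12).
  8: 8 XOR 2 = 10 ≥ 8 — no move.
  9: 9 XOR 2 = 11 ≥ 9 — no move.
  13: 13 XOR 2 = 15 ≥ 13 — no move.
That gives 1 winning move.

1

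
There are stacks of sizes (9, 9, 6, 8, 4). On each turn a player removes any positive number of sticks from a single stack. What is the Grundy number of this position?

10

Compute the nim-sum pairwise:
9 XOR 9 = 0
0 XOR 6 = 6
6 XOR 8 = 14
14 XOR 4 = 10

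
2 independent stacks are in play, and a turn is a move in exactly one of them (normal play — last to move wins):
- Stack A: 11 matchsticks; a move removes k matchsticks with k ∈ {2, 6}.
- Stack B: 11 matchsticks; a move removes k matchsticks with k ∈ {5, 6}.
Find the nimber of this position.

1

Grundy values for stack A (subtraction set {2, 6}):
k:     0  1  2  3  4  5  6  7  8  9 10 11
g(k):  0  0  1  1  0  0  1  1  0  0  1  1
So g(11) = 1.
Grundy values for stack B (subtraction set {5, 6}):
g(0) = mex{} = 0
g(1) = mex{} = 0
g(2) = mex{} = 0
g(3) = mex{} = 0
g(4) = mex{} = 0
g(5) = mex{0} = 1
g(6) = mex{0} = 1
g(7) = mex{0} = 1
g(8) = mex{0} = 1
g(9) = mex{0} = 1
g(10) = mex{0,1} = 2
g(11) = mex{1} = 0
So g(11) = 0.
The value of a disjunctive sum is the nim-sum of the parts.
Combined value = 1 ⊕ 0 = 1.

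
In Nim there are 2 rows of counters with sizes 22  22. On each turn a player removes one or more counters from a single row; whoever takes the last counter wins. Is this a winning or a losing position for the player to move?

Write each in binary and XOR column by column:
  10110  (22)
  10110  (22)
  -----
  00000  (0)
The nim-sum is 0, so this is a P-position: the player to move is in a losing position under optimal play.

Losing position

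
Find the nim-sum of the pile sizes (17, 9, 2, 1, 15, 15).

27

Compute the nim-sum pairwise:
17 XOR 9 = 24
24 XOR 2 = 26
26 XOR 1 = 27
27 XOR 15 = 20
20 XOR 15 = 27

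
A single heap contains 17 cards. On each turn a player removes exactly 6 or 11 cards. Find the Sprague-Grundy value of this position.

Build the Grundy sequence with g(k) = mex{g(k−s) : s ∈ {6, 11}, s ≤ k}:
k:     0  1  2  3  4  5  6  7  8  9 10 11 12 13 14 15 16 17
g(k):  0  0  0  0  0  0  1  1  1  1  1  1  2  2  2  2  2  0
So g(17) = 0.

0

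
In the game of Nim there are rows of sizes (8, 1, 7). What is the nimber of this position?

Compute the nim-sum pairwise:
8 XOR 1 = 9
9 XOR 7 = 14

14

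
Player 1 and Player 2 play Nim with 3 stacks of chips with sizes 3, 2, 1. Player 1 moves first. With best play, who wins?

Player 2 wins

Compute the nim-sum pairwise:
3 ⊕ 2 = 1
1 ⊕ 1 = 0
The nim-sum is 0, so this is a P-position: the player to move is in a losing position under optimal play; Player 1 is about to move from it and so loses — Player 2 wins.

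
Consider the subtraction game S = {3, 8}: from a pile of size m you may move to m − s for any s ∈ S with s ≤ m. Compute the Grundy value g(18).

Compute g(0), g(1), … for moves {3, 8}:
k:     0  1  2  3  4  5  6  7  8  9 10 11 12 13 14 15 16 17 18
g(k):  0  0  0  1  1  1  0  0  2  1  1  0  0  0  1  1  1  0  0
So g(18) = 0.

0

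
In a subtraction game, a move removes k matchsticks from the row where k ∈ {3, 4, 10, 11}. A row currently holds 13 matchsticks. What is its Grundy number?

2

Build the Grundy sequence with g(k) = mex{g(k−s) : s ∈ {3, 4, 10, 11}, s ≤ k}:
g(0) = mex{} = 0
g(1) = mex{} = 0
g(2) = mex{} = 0
g(3) = mex{0} = 1
g(4) = mex{0} = 1
g(5) = mex{0} = 1
g(6) = mex{0,1} = 2
g(7) = mex{1} = 0
g(8) = mex{1} = 0
g(9) = mex{1,2} = 0
g(10) = mex{0,2} = 1
g(11) = mex{0} = 1
g(12) = mex{0} = 1
g(13) = mex{0,1} = 2
So g(13) = 2.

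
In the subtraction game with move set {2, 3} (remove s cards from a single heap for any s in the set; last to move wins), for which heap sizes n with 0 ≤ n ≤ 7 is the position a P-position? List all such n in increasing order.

0, 1, 5, 6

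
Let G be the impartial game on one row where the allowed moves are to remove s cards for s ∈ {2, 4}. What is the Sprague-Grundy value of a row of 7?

0

Grundy values for subtraction set {2, 4}:
g(0) = mex{} = 0
g(1) = mex{} = 0
g(2) = mex{0} = 1
g(3) = mex{0} = 1
g(4) = mex{0,1} = 2
g(5) = mex{0,1} = 2
g(6) = mex{1,2} = 0
g(7) = mex{1,2} = 0
So g(7) = 0.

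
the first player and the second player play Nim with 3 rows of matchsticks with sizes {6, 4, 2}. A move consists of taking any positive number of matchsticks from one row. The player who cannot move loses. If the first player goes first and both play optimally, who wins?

Compute the nim-sum pairwise:
6 ^ 4 = 2
2 ^ 2 = 0
The nim-sum is 0, so this is a P-position: the player to move is in a losing position under optimal play; the first player is about to move from it and so loses — the second player wins.

the second player wins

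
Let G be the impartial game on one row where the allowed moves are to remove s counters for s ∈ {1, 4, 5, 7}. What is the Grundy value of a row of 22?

2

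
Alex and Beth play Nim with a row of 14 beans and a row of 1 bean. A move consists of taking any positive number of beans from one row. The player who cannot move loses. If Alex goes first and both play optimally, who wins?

Alex wins

Compute the nim-sum pairwise:
14 ⊕ 1 = 15
The nim-sum is 15 ≠ 0, so this is an N-position: the player to move can win; Alex has a winning move.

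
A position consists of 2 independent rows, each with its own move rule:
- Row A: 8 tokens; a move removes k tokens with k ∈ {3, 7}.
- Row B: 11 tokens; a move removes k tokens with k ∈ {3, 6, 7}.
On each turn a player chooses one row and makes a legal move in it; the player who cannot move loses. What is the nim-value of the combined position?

Build the Grundy sequence for row A with g(k) = mex{g(k−s) : s ∈ {3, 7}, s ≤ k}:
k:     0  1  2  3  4  5  6  7  8
g(k):  0  0  0  1  1  1  0  2  2
So g(8) = 2.
Grundy values for row B (subtraction set {3, 6, 7}):
k:     0  1  2  3  4  5  6  7  8  9 10 11
g(k):  0  0  0  1  1  1  2  2  2  3  0  0
So g(11) = 0.
By the Sprague-Grundy theorem, the Grundy value of a sum of independent games is the XOR of the component values.
Combined value = 2 ⊕ 0 = 2.

2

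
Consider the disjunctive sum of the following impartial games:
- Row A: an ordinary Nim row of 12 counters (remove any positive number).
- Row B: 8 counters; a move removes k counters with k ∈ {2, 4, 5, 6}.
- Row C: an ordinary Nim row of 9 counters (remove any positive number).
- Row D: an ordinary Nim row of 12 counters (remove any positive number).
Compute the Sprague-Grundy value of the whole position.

9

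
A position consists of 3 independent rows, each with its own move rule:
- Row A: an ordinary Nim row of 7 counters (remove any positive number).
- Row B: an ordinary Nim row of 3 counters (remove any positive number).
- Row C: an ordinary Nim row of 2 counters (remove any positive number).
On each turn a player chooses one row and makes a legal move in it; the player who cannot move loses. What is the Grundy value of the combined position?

Row A is a plain Nim row of size 7, so its Grundy value is 7.
Row B is a plain Nim row of size 3, so its Grundy value is 3.
Row C is a plain Nim row of size 2, so its Grundy value is 2.
The value of a disjunctive sum is the nim-sum of the parts.
Combined value = 7 ⊕ 3 ⊕ 2 = 6.

6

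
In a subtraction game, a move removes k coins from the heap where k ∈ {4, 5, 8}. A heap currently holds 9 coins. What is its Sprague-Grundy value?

2

Grundy values for subtraction set {4, 5, 8}:
g(0) = mex{} = 0
g(1) = mex{} = 0
g(2) = mex{} = 0
g(3) = mex{} = 0
g(4) = mex{0} = 1
g(5) = mex{0} = 1
g(6) = mex{0} = 1
g(7) = mex{0} = 1
g(8) = mex{0,1} = 2
g(9) = mex{0,1} = 2
So g(9) = 2.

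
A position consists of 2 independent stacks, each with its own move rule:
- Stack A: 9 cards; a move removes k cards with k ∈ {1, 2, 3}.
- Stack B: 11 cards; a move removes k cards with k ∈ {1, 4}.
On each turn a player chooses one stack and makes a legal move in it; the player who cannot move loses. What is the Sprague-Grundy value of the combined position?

0

Grundy values for stack A (subtraction set {1, 2, 3}):
g(0) = mex{} = 0
g(1) = mex{0} = 1
g(2) = mex{0,1} = 2
g(3) = mex{0,1,2} = 3
g(4) = mex{1,2,3} = 0
g(5) = mex{0,2,3} = 1
g(6) = mex{0,1,3} = 2
g(7) = mex{0,1,2} = 3
g(8) = mex{1,2,3} = 0
g(9) = mex{0,2,3} = 1
So g(9) = 1.
For stack B, compute g(0), g(1), … with moves {1, 4}:
k:     0  1  2  3  4  5  6  7  8  9 10 11
g(k):  0  1  0  1  2  0  1  0  1  2  0  1
So g(11) = 1.
The value of a disjunctive sum is the nim-sum of the parts.
Combined value = 1 XOR 1 = 0.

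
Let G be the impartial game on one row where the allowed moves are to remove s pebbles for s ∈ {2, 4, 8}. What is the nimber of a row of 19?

0

Grundy values for subtraction set {2, 4, 8}:
k:     0  1  2  3  4  5  6  7  8  9 10 11 12 13 14 15 16 17 18 19
g(k):  0  0  1  1  2  2  0  0  1  1  2  2  0  0  1  1  2  2  0  0
So g(19) = 0.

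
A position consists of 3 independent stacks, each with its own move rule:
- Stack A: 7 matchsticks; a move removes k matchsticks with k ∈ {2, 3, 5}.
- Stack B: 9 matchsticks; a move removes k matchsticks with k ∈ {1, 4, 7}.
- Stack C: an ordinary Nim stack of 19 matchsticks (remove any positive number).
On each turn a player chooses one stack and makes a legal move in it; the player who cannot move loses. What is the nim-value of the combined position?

18

For stack A, compute g(0), g(1), … with moves {2, 3, 5}:
g(0) = mex{} = 0
g(1) = mex{} = 0
g(2) = mex{0} = 1
g(3) = mex{0} = 1
g(4) = mex{0,1} = 2
g(5) = mex{0,1} = 2
g(6) = mex{0,1,2} = 3
g(7) = mex{1,2} = 0
So g(7) = 0.
For stack B, compute g(0), g(1), … with moves {1, 4, 7}:
g(0) = mex{} = 0
g(1) = mex{0} = 1
g(2) = mex{1} = 0
g(3) = mex{0} = 1
g(4) = mex{0,1} = 2
g(5) = mex{1,2} = 0
g(6) = mex{0} = 1
g(7) = mex{0,1} = 2
g(8) = mex{1,2} = 0
g(9) = mex{0} = 1
So g(9) = 1.
Stack C is a plain Nim stack of size 19, so its Grundy value is 19.
By the Sprague-Grundy theorem, the Grundy value of a sum of independent games is the XOR of the component values.
Combined value = 0 XOR 1 XOR 19 = 18.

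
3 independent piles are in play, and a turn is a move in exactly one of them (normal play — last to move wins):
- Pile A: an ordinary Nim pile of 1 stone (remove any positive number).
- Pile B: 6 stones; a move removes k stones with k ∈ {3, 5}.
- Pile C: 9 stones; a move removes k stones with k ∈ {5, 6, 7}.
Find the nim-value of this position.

2

Pile A is a plain Nim pile of size 1, so its Grundy value is 1.
Grundy values for pile B (subtraction set {3, 5}):
g(0) = mex{} = 0
g(1) = mex{} = 0
g(2) = mex{} = 0
g(3) = mex{0} = 1
g(4) = mex{0} = 1
g(5) = mex{0} = 1
g(6) = mex{0,1} = 2
So g(6) = 2.
Grundy values for pile C (subtraction set {5, 6, 7}):
g(0) = mex{} = 0
g(1) = mex{} = 0
g(2) = mex{} = 0
g(3) = mex{} = 0
g(4) = mex{} = 0
g(5) = mex{0} = 1
g(6) = mex{0} = 1
g(7) = mex{0} = 1
g(8) = mex{0} = 1
g(9) = mex{0} = 1
So g(9) = 1.
The value of a disjunctive sum is the nim-sum of the parts.
Combined value = 1 XOR 2 XOR 1 = 2.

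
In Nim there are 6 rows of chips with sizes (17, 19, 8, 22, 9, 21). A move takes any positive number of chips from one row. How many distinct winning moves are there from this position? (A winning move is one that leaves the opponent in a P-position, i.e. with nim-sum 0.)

Compute the nim-sum pairwise:
17 ⊕ 19 = 2
2 ⊕ 8 = 10
10 ⊕ 22 = 28
28 ⊕ 9 = 21
21 ⊕ 21 = 0
The nim-sum is already 0, so every move leaves a nonzero nim-sum — there are no winning moves.

0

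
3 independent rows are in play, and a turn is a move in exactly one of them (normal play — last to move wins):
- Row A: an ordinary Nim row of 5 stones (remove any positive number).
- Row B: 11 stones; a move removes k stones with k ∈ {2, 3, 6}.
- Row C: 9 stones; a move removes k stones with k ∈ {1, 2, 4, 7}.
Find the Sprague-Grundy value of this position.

Row A is a plain Nim row of size 5, so its Grundy value is 5.
For row B, compute g(0), g(1), … with moves {2, 3, 6}:
k:     0  1  2  3  4  5  6  7  8  9 10 11
g(k):  0  0  1  1  2  0  3  1  2  0  0  1
So g(11) = 1.
Grundy values for row C (subtraction set {1, 2, 4, 7}):
k:     0  1  2  3  4  5  6  7  8  9
g(k):  0  1  2  0  1  2  0  1  2  0
So g(9) = 0.
The value of a disjunctive sum is the nim-sum of the parts.
Combined value = 5 XOR 1 XOR 0 = 4.

4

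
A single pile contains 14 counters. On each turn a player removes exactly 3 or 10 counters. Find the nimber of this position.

0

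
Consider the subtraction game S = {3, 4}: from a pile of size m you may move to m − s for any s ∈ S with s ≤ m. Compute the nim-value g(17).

1

Build the Grundy sequence with g(k) = mex{g(k−s) : s ∈ {3, 4}, s ≤ k}:
k:     0  1  2  3  4  5  6  7  8  9 10 11 12 13 14 15 16 17
g(k):  0  0  0  1  1  1  2  0  0  0  1  1  1  2  0  0  0  1
So g(17) = 1.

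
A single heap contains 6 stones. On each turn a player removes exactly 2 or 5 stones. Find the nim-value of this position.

Build the Grundy sequence with g(k) = mex{g(k−s) : s ∈ {2, 5}, s ≤ k}:
k:     0  1  2  3  4  5  6
g(k):  0  0  1  1  0  2  1
So g(6) = 1.

1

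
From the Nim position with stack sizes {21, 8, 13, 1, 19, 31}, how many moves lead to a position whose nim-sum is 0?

3

Compute the nim-sum pairwise:
21 XOR 8 = 29
29 XOR 13 = 16
16 XOR 1 = 17
17 XOR 19 = 2
2 XOR 31 = 29
The overall nim-sum is X = 29. A stack of size p has a winning move iff p XOR X < p (reduce it to p XOR X).
  21: 21 XOR 29 = 8 < 21 — winning move (to 8).
  8: 8 XOR 29 = 21 ≥ 8 — no move.
  13: 13 XOR 29 = 16 ≥ 13 — no move.
  1: 1 XOR 29 = 28 ≥ 1 — no move.
  19: 19 XOR 29 = 14 < 19 — winning move (to 14).
  31: 31 XOR 29 = 2 < 31 — winning move (to 2).
That gives 3 winning moves.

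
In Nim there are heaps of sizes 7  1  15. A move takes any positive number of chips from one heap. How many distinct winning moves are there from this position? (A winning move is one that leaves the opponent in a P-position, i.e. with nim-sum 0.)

In binary:
  0111  (7)
  0001  (1)
  1111  (15)
  ----
  1001  (9)
The overall nim-sum is X = 9. A heap of size p has a winning move iff p XOR X < p (reduce it to p XOR X).
  7: 7 XOR 9 = 14 ≥ 7 — no move.
  1: 1 XOR 9 = 8 ≥ 1 — no move.
  15: 15 XOR 9 = 6 < 15 — winning move (to 6).
That gives 1 winning move.

1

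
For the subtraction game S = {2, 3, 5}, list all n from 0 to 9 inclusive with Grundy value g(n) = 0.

0, 1, 7, 8

Compute g(0), g(1), … for moves {2, 3, 5}:
g(0) = mex{} = 0
g(1) = mex{} = 0
g(2) = mex{0} = 1
g(3) = mex{0} = 1
g(4) = mex{0,1} = 2
g(5) = mex{0,1} = 2
g(6) = mex{0,1,2} = 3
g(7) = mex{1,2} = 0
g(8) = mex{1,2,3} = 0
g(9) = mex{0,2,3} = 1
The P-positions (g = 0) in 0..9 are 0, 1, 7, 8.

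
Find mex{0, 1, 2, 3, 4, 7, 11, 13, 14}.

The values 0, 1, 2, 3, 4 are all present; 5 is the first non-negative integer missing from the set.

5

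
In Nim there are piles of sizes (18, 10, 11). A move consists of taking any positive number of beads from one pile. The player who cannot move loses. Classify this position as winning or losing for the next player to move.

Nim-sum: 18 ⊕ 10 ⊕ 11 = 19.
The nim-sum is 19 ≠ 0, so this is an N-position: the player to move can win.

Winning position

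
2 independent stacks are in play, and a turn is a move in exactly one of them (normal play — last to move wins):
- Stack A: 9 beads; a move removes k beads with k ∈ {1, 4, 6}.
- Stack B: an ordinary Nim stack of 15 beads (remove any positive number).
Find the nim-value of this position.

Grundy values for stack A (subtraction set {1, 4, 6}):
k:     0  1  2  3  4  5  6  7  8  9
g(k):  0  1  0  1  2  0  1  0  1  2
So g(9) = 2.
Stack B is a plain Nim stack of size 15, so its Grundy value is 15.
The value of a disjunctive sum is the nim-sum of the parts.
Combined value = 2 ⊕ 15 = 13.

13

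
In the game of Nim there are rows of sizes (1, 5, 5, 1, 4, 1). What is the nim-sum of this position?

5

In binary:
  001  (1)
  101  (5)
  101  (5)
  001  (1)
  100  (4)
  001  (1)
  ---
  101  (5)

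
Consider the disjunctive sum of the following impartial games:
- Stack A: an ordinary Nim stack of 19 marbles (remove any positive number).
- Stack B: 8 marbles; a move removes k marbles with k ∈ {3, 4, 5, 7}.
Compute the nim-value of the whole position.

Stack A is a plain Nim stack of size 19, so its Grundy value is 19.
Grundy values for stack B (subtraction set {3, 4, 5, 7}):
g(0) = mex{} = 0
g(1) = mex{} = 0
g(2) = mex{} = 0
g(3) = mex{0} = 1
g(4) = mex{0} = 1
g(5) = mex{0} = 1
g(6) = mex{0,1} = 2
g(7) = mex{0,1} = 2
g(8) = mex{0,1} = 2
So g(8) = 2.
By the Sprague-Grundy theorem, the Grundy value of a sum of independent games is the XOR of the component values.
Combined value = 19 XOR 2 = 17.

17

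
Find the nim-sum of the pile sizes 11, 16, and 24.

3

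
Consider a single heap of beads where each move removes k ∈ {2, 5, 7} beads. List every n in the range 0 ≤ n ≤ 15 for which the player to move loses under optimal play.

0, 1, 4, 10, 13, 14

Compute g(0), g(1), … for moves {2, 5, 7}:
k:     0  1  2  3  4  5  6  7  8  9 10 11 12 13 14 15
g(k):  0  0  1  1  0  2  1  3  2  2  0  3  1  0  0  1
The P-positions (g = 0) in 0..15 are 0, 1, 4, 10, 13, 14.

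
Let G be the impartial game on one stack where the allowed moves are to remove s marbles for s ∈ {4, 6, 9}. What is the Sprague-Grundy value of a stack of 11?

2

Grundy values for subtraction set {4, 6, 9}:
g(0) = mex{} = 0
g(1) = mex{} = 0
g(2) = mex{} = 0
g(3) = mex{} = 0
g(4) = mex{0} = 1
g(5) = mex{0} = 1
g(6) = mex{0} = 1
g(7) = mex{0} = 1
g(8) = mex{0,1} = 2
g(9) = mex{0,1} = 2
g(10) = mex{0,1} = 2
g(11) = mex{0,1} = 2
So g(11) = 2.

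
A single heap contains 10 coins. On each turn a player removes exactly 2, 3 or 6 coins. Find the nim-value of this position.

Grundy values for subtraction set {2, 3, 6}:
k:     0  1  2  3  4  5  6  7  8  9 10
g(k):  0  0  1  1  2  0  3  1  2  0  0
So g(10) = 0.

0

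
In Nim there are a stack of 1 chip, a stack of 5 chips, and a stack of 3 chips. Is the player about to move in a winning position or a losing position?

Winning position

Nim-sum: 1 ⊕ 5 ⊕ 3 = 7.
The nim-sum is 7 ≠ 0, so this is an N-position: the player to move can win.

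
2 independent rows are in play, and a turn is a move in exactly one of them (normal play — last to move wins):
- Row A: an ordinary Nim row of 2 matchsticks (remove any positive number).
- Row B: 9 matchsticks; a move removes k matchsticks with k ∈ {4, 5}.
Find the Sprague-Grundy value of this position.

2

Row A is a plain Nim row of size 2, so its Grundy value is 2.
For row B, compute g(0), g(1), … with moves {4, 5}:
g(0) = mex{} = 0
g(1) = mex{} = 0
g(2) = mex{} = 0
g(3) = mex{} = 0
g(4) = mex{0} = 1
g(5) = mex{0} = 1
g(6) = mex{0} = 1
g(7) = mex{0} = 1
g(8) = mex{0,1} = 2
g(9) = mex{1} = 0
So g(9) = 0.
The value of a disjunctive sum is the nim-sum of the parts.
Combined value = 2 ⊕ 0 = 2.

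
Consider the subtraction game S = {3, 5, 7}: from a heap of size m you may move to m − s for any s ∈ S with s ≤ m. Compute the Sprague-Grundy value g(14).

1

Build the Grundy sequence with g(k) = mex{g(k−s) : s ∈ {3, 5, 7}, s ≤ k}:
g(0) = mex{} = 0
g(1) = mex{} = 0
g(2) = mex{} = 0
g(3) = mex{0} = 1
g(4) = mex{0} = 1
g(5) = mex{0} = 1
g(6) = mex{0,1} = 2
g(7) = mex{0,1} = 2
g(8) = mex{0,1} = 2
g(9) = mex{0,1,2} = 3
g(10) = mex{1,2} = 0
g(11) = mex{1,2} = 0
g(12) = mex{1,2,3} = 0
g(13) = mex{0,2} = 1
g(14) = mex{0,2,3} = 1
So g(14) = 1.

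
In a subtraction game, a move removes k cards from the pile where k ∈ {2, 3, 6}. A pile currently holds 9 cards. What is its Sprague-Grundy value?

0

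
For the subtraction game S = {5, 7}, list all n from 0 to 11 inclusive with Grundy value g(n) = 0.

0, 1, 2, 3, 4

Build the Grundy sequence with g(k) = mex{g(k−s) : s ∈ {5, 7}, s ≤ k}:
g(0) = mex{} = 0
g(1) = mex{} = 0
g(2) = mex{} = 0
g(3) = mex{} = 0
g(4) = mex{} = 0
g(5) = mex{0} = 1
g(6) = mex{0} = 1
g(7) = mex{0} = 1
g(8) = mex{0} = 1
g(9) = mex{0} = 1
g(10) = mex{0,1} = 2
g(11) = mex{0,1} = 2
The P-positions (g = 0) in 0..11 are 0, 1, 2, 3, 4.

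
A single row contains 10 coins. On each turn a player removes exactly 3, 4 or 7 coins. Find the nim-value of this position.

0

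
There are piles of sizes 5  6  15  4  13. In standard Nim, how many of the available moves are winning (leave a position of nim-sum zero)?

Compute the nim-sum pairwise:
5 XOR 6 = 3
3 XOR 15 = 12
12 XOR 4 = 8
8 XOR 13 = 5
The overall nim-sum is X = 5. A pile of size p has a winning move iff p XOR X < p (reduce it to p XOR X).
  5: 5 XOR 5 = 0 < 5 — winning move (to 0).
  6: 6 XOR 5 = 3 < 6 — winning move (to 3).
  15: 15 XOR 5 = 10 < 15 — winning move (to 10).
  4: 4 XOR 5 = 1 < 4 — winning move (to 1).
  13: 13 XOR 5 = 8 < 13 — winning move (to 8).
That gives 5 winning moves.

5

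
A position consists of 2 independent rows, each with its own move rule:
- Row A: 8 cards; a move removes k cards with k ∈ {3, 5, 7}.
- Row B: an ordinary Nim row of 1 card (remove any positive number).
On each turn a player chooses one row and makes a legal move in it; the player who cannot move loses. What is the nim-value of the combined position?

Build the Grundy sequence for row A with g(k) = mex{g(k−s) : s ∈ {3, 5, 7}, s ≤ k}:
g(0) = mex{} = 0
g(1) = mex{} = 0
g(2) = mex{} = 0
g(3) = mex{0} = 1
g(4) = mex{0} = 1
g(5) = mex{0} = 1
g(6) = mex{0,1} = 2
g(7) = mex{0,1} = 2
g(8) = mex{0,1} = 2
So g(8) = 2.
Row B is a plain Nim row of size 1, so its Grundy value is 1.
The value of a disjunctive sum is the nim-sum of the parts.
Combined value = 2 ⊕ 1 = 3.

3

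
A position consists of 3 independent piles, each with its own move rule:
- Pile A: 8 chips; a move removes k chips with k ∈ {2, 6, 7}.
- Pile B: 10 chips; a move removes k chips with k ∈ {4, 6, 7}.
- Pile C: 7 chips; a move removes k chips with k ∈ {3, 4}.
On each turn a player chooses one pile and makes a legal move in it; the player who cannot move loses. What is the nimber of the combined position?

For pile A, compute g(0), g(1), … with moves {2, 6, 7}:
k:     0  1  2  3  4  5  6  7  8
g(k):  0  0  1  1  0  0  1  1  2
So g(8) = 2.
Build the Grundy sequence for pile B with g(k) = mex{g(k−s) : s ∈ {4, 6, 7}, s ≤ k}:
g(0) = mex{} = 0
g(1) = mex{} = 0
g(2) = mex{} = 0
g(3) = mex{} = 0
g(4) = mex{0} = 1
g(5) = mex{0} = 1
g(6) = mex{0} = 1
g(7) = mex{0} = 1
g(8) = mex{0,1} = 2
g(9) = mex{0,1} = 2
g(10) = mex{0,1} = 2
So g(10) = 2.
Grundy values for pile C (subtraction set {3, 4}):
g(0) = mex{} = 0
g(1) = mex{} = 0
g(2) = mex{} = 0
g(3) = mex{0} = 1
g(4) = mex{0} = 1
g(5) = mex{0} = 1
g(6) = mex{0,1} = 2
g(7) = mex{1} = 0
So g(7) = 0.
By the Sprague-Grundy theorem, the Grundy value of a sum of independent games is the XOR of the component values.
Combined value = 2 ⊕ 2 ⊕ 0 = 0.

0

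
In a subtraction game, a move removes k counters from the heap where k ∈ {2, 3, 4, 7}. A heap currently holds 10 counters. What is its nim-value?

2

Grundy values for subtraction set {2, 3, 4, 7}:
g(0) = mex{} = 0
g(1) = mex{} = 0
g(2) = mex{0} = 1
g(3) = mex{0} = 1
g(4) = mex{0,1} = 2
g(5) = mex{0,1} = 2
g(6) = mex{1,2} = 0
g(7) = mex{0,1,2} = 3
g(8) = mex{0,2} = 1
g(9) = mex{0,1,2,3} = 4
g(10) = mex{0,1,3} = 2
So g(10) = 2.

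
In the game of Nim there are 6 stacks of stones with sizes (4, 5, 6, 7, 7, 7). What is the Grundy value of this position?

Compute the nim-sum pairwise:
4 ^ 5 = 1
1 ^ 6 = 7
7 ^ 7 = 0
0 ^ 7 = 7
7 ^ 7 = 0

0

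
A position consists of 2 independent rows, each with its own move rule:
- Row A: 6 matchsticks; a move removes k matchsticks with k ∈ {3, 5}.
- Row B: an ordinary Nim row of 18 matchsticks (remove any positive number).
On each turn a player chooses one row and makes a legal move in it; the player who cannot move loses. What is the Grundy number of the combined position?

16

For row A, compute g(0), g(1), … with moves {3, 5}:
g(0) = mex{} = 0
g(1) = mex{} = 0
g(2) = mex{} = 0
g(3) = mex{0} = 1
g(4) = mex{0} = 1
g(5) = mex{0} = 1
g(6) = mex{0,1} = 2
So g(6) = 2.
Row B is a plain Nim row of size 18, so its Grundy value is 18.
The value of a disjunctive sum is the nim-sum of the parts.
Combined value = 2 ⊕ 18 = 16.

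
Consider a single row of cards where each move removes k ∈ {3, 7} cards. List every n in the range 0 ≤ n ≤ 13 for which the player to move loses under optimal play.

Compute g(0), g(1), … for moves {3, 7}:
g(0) = mex{} = 0
g(1) = mex{} = 0
g(2) = mex{} = 0
g(3) = mex{0} = 1
g(4) = mex{0} = 1
g(5) = mex{0} = 1
g(6) = mex{1} = 0
g(7) = mex{0,1} = 2
g(8) = mex{0,1} = 2
g(9) = mex{0} = 1
g(10) = mex{1,2} = 0
g(11) = mex{1,2} = 0
g(12) = mex{1} = 0
g(13) = mex{0} = 1
The P-positions (g = 0) in 0..13 are 0, 1, 2, 6, 10, 11, 12.

0, 1, 2, 6, 10, 11, 12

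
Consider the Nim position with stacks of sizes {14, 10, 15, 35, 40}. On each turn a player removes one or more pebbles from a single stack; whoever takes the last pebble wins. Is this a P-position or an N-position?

P-position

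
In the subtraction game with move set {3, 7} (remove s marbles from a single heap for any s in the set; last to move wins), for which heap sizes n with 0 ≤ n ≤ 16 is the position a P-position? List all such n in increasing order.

Build the Grundy sequence with g(k) = mex{g(k−s) : s ∈ {3, 7}, s ≤ k}:
k:     0  1  2  3  4  5  6  7  8  9 10 11 12 13 14 15 16
g(k):  0  0  0  1  1  1  0  2  2  1  0  0  0  1  1  1  0
The P-positions (g = 0) in 0..16 are 0, 1, 2, 6, 10, 11, 12, 16.

0, 1, 2, 6, 10, 11, 12, 16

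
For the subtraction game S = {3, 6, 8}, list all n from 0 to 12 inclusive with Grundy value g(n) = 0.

0, 1, 2, 11, 12

Build the Grundy sequence with g(k) = mex{g(k−s) : s ∈ {3, 6, 8}, s ≤ k}:
g(0) = mex{} = 0
g(1) = mex{} = 0
g(2) = mex{} = 0
g(3) = mex{0} = 1
g(4) = mex{0} = 1
g(5) = mex{0} = 1
g(6) = mex{0,1} = 2
g(7) = mex{0,1} = 2
g(8) = mex{0,1} = 2
g(9) = mex{0,1,2} = 3
g(10) = mex{0,1,2} = 3
g(11) = mex{1,2} = 0
g(12) = mex{1,2,3} = 0
The P-positions (g = 0) in 0..12 are 0, 1, 2, 11, 12.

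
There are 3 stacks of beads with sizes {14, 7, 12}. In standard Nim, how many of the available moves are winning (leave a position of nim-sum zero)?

3

Compute the nim-sum pairwise:
14 ^ 7 = 9
9 ^ 12 = 5
The overall nim-sum is X = 5. A stack of size p has a winning move iff p XOR X < p (reduce it to p XOR X).
  14: 14 XOR 5 = 11 < 14 — winning move (to 11).
  7: 7 XOR 5 = 2 < 7 — winning move (to 2).
  12: 12 XOR 5 = 9 < 12 — winning move (to 9).
That gives 3 winning moves.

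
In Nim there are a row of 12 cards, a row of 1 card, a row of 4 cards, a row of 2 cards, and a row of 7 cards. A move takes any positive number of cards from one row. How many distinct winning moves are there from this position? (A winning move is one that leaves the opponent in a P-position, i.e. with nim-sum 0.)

Nim-sum: 12 XOR 1 XOR 4 XOR 2 XOR 7 = 12.
The overall nim-sum is X = 12. A row of size p has a winning move iff p XOR X < p (reduce it to p XOR X).
  12: 12 XOR 12 = 0 < 12 — winning move (to 0).
  1: 1 XOR 12 = 13 ≥ 1 — no move.
  4: 4 XOR 12 = 8 ≥ 4 — no move.
  2: 2 XOR 12 = 14 ≥ 2 — no move.
  7: 7 XOR 12 = 11 ≥ 7 — no move.
That gives 1 winning move.

1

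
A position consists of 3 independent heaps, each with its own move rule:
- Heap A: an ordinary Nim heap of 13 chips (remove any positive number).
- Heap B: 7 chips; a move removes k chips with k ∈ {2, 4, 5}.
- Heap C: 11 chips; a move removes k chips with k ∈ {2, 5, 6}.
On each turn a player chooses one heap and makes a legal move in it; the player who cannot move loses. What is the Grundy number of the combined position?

Heap A is a plain Nim heap of size 13, so its Grundy value is 13.
For heap B, compute g(0), g(1), … with moves {2, 4, 5}:
k:     0  1  2  3  4  5  6  7
g(k):  0  0  1  1  2  2  3  0
So g(7) = 0.
Build the Grundy sequence for heap C with g(k) = mex{g(k−s) : s ∈ {2, 5, 6}, s ≤ k}:
k:     0  1  2  3  4  5  6  7  8  9 10 11
g(k):  0  0  1  1  0  2  1  3  0  2  1  0
So g(11) = 0.
The value of a disjunctive sum is the nim-sum of the parts.
Combined value = 13 XOR 0 XOR 0 = 13.

13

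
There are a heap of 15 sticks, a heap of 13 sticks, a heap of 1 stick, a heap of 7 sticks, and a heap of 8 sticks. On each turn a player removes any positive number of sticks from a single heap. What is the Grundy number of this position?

Compute the nim-sum pairwise:
15 XOR 13 = 2
2 XOR 1 = 3
3 XOR 7 = 4
4 XOR 8 = 12

12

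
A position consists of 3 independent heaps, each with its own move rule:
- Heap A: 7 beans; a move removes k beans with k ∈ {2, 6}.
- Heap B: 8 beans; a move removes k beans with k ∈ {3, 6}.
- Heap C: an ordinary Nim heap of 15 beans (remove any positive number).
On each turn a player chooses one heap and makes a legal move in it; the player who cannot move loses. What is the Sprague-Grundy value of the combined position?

For heap A, compute g(0), g(1), … with moves {2, 6}:
g(0) = mex{} = 0
g(1) = mex{} = 0
g(2) = mex{0} = 1
g(3) = mex{0} = 1
g(4) = mex{1} = 0
g(5) = mex{1} = 0
g(6) = mex{0} = 1
g(7) = mex{0} = 1
So g(7) = 1.
For heap B, compute g(0), g(1), … with moves {3, 6}:
k:     0  1  2  3  4  5  6  7  8
g(k):  0  0  0  1  1  1  2  2  2
So g(8) = 2.
Heap C is a plain Nim heap of size 15, so its Grundy value is 15.
By the Sprague-Grundy theorem, the Grundy value of a sum of independent games is the XOR of the component values.
Combined value = 1 ⊕ 2 ⊕ 15 = 12.

12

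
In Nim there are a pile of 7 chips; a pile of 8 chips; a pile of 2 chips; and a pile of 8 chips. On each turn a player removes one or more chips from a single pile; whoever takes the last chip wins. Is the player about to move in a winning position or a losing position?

Winning position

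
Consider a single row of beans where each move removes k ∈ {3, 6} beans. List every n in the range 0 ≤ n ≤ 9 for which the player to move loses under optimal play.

0, 1, 2, 9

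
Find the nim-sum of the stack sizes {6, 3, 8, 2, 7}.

8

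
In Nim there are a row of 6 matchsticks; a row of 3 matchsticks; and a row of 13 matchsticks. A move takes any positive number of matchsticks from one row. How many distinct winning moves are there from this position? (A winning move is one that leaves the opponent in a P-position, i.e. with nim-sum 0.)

1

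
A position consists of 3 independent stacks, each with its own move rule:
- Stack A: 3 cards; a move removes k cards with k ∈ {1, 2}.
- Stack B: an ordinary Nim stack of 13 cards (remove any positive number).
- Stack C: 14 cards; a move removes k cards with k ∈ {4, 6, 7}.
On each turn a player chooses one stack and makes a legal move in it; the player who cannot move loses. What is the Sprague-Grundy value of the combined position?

13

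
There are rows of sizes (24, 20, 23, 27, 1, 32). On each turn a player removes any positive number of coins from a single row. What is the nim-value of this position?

33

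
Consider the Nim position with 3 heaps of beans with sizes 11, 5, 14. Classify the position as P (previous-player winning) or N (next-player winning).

P-position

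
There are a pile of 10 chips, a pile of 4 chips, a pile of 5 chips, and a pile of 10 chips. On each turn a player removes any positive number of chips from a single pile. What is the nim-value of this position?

1

Compute the nim-sum pairwise:
10 ⊕ 4 = 14
14 ⊕ 5 = 11
11 ⊕ 10 = 1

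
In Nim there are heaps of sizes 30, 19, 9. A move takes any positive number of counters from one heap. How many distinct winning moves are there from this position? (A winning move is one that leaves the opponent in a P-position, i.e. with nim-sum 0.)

1

Nim-sum: 30 XOR 19 XOR 9 = 4.
The overall nim-sum is X = 4. A heap of size p has a winning move iff p XOR X < p (reduce it to p XOR X).
  30: 30 XOR 4 = 26 < 30 — winning move (to 26).
  19: 19 XOR 4 = 23 ≥ 19 — no move.
  9: 9 XOR 4 = 13 ≥ 9 — no move.
That gives 1 winning move.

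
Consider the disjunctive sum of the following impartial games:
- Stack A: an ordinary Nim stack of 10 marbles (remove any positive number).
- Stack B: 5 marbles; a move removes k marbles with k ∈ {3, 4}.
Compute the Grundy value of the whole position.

Stack A is a plain Nim stack of size 10, so its Grundy value is 10.
For stack B, compute g(0), g(1), … with moves {3, 4}:
k:     0  1  2  3  4  5
g(k):  0  0  0  1  1  1
So g(5) = 1.
The value of a disjunctive sum is the nim-sum of the parts.
Combined value = 10 XOR 1 = 11.

11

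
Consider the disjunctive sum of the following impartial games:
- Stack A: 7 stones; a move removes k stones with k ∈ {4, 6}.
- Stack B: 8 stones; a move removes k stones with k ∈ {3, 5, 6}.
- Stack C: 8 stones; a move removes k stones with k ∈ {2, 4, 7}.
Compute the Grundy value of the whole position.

2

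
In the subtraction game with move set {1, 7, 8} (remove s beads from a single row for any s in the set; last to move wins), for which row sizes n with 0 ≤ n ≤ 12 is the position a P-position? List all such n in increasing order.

Grundy values for subtraction set {1, 7, 8}:
k:     0  1  2  3  4  5  6  7  8  9 10 11 12
g(k):  0  1  0  1  0  1  0  1  2  3  2  3  2
The P-positions (g = 0) in 0..12 are 0, 2, 4, 6.

0, 2, 4, 6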